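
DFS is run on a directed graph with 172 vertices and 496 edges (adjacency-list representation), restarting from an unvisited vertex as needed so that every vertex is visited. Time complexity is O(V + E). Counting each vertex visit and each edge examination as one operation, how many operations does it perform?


A full DFS traversal processes each vertex exactly once (push/pop on stack).
Each directed edge is examined once.
V = 172, E = 496
V + E = 668


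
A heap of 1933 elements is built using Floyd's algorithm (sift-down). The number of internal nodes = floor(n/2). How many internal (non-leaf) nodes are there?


Leaf nodes occupy roughly half the array.
Sift-down is called for each internal node, starting from the last one.
Internal nodes = floor(n/2) = floor(1933/2) = 966


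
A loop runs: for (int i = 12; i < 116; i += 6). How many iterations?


Loop starts at i = 12, increments by 6, stops when i >= 116.
Number of iterations = ceil((116 - 12) / 6)
= ceil(104 / 6)
= 18


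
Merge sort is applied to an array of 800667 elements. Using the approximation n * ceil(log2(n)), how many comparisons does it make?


Merge sort divides the array into halves recursively.
Number of levels = ceil(log2(800667)) = 20
At each level, approximately n = 800667 comparisons are needed for merging.
Total comparisons ~ n * ceil(log2(n)) = 800667 * 20 = 16013340


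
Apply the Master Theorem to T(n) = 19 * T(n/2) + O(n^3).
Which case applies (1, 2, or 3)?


The Master Theorem: T(n) = a*T(n/b) + O(n^c)
  a = 19, b = 2, c = 3
log_b(a) = log_2(19) ~ 4.248
Compare b^c with a: 2^3 = 8 < 19, so c < log_b(a).
Since c < log_b(a), Case 1 applies.
T(n) = O(n^(log_2 19)) ~ O(n^4.248)
Master Theorem case = 1


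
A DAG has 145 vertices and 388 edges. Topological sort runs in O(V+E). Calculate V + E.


V = 145 (vertex processing)
E = 388 (edge processing)
V + E = 145 + 388 = 533


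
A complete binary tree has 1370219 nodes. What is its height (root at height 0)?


In a complete binary tree, level k holds nodes 2^k .. 2^(k+1)-1 (1-indexed).
Height = floor(log2(n)) = floor(log2(1370219)) = 20
Check: 2^20 = 1048576 <= 1370219 < 2097152 = 2^21


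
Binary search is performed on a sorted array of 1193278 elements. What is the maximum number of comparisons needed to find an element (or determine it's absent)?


Binary search halves the search space each comparison:
  Step 1: search space = 1193278 -> 596639
  Step 2: search space = 596639 -> 298319
  Step 3: search space = 298319 -> 149159
  Step 4: search space = 149159 -> 74579
  Step 5: search space = 74579 -> 37289
  Step 6: search space = 37289 -> 18644
  Step 7: search space = 18644 -> 9322
  Step 8: search space = 9322 -> 4661
  Step 9: search space = 4661 -> 2330
  Step 10: search space = 2330 -> 1165
  Step 11: search space = 1165 -> 582
  Step 12: search space = 582 -> 291
  Step 13: search space = 291 -> 145
  Step 14: search space = 145 -> 72
  Step 15: search space = 72 -> 36
  Step 16: search space = 36 -> 18
  Step 17: search space = 18 -> 9
  Step 18: search space = 9 -> 4
  Step 19: search space = 4 -> 2
  Step 20: search space = 2 -> 1
  Step 21: search space = 1 (final check)
Maximum comparisons = floor(log2(1193278)) + 1 = 20 + 1 = 21


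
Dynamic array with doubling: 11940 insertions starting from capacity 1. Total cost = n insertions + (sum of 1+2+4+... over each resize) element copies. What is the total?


n = 11940
Insertion costs: 11940
Resizes copy 1, 2, 4, ... up to the largest power of 2 that is <= n-1 = 11939, i.e. 8192.
Copy costs = 1 + 2 + 4 + 8 + 16 + 32 + 64 + 128 + 256 + 512 + 1024 + 2048 + 4096 + 8192 = 16383
Total = 11940 + 16383 = 28323


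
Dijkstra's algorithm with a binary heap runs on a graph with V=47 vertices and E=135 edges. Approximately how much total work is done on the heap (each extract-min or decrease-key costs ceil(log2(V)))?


Dijkstra with a binary heap: each vertex is extracted once, each edge may relax once.
Each heap operation costs O(log V).
V + E = 47 + 135 = 182
ceil(log2(47)) = 6 (since 2^5 = 32 < 47 <= 64 = 2^6)
Total heap work = (V+E) * ceil(log2(V)) = 182 * 6 = 1092


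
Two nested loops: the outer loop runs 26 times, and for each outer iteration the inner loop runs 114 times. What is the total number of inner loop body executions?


Outer loop: 26 iterations
Inner loop: 114 iterations per outer iteration
Total = 26 * 114 = 2964


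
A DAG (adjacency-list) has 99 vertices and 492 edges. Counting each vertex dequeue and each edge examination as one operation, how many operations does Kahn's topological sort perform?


V = 99 (vertex processing)
E = 492 (edge processing)
V + E = 99 + 492 = 591


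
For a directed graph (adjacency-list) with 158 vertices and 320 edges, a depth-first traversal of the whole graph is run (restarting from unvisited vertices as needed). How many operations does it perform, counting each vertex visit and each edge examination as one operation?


A full DFS traversal visits each vertex once and examines each edge once.
V = 158
E = 320
Sum = 158 + 320 = 478


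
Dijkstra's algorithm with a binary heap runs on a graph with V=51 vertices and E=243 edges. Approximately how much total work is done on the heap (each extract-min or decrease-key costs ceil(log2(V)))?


Dijkstra with a binary heap: each vertex is extracted once, each edge may relax once.
Each heap operation costs O(log V).
V + E = 51 + 243 = 294
ceil(log2(51)) = 6 (since 2^5 = 32 < 51 <= 64 = 2^6)
Total heap work = (V+E) * ceil(log2(V)) = 294 * 6 = 1764


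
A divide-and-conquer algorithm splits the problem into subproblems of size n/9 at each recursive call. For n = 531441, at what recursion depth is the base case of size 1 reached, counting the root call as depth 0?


At each depth, the problem size is divided by 9:
  Depth 0: problem size = 531441
  Depth 1: problem size = 59049
  Depth 2: problem size = 6561
  Depth 3: problem size = 729
  Depth 4: problem size = 81
  Depth 5: problem size = 9
  Depth 6: problem size = 1 (base case)
The base case is reached at depth log_9(531441) = 6 (the tree has 7 levels counting depth 0, but the depth asked for is 6).
Recursion depth = 6


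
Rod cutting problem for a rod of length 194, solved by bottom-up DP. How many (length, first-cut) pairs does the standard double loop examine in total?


For each subproblem length i = 1..194, the inner loop considers i possible first cuts.
Total = 1 + 2 + ... + 194
= 194*(194+1)/2
= 194*195/2 = 18915


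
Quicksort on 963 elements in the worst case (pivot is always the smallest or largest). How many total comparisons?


In the worst case, each partition step picks the worst pivot:
  Partition 1: 962 comparisons (n-1 elements to compare)
  Partition 2: 961 comparisons
  Partition 3: 960 comparisons
  Partition 4: 959 comparisons
  Partition 5: 958 comparisons
  ...
  Last partition: 0 comparisons
Total = (n-1) + (n-2) + ... + 1 + 0 = n*(n-1)/2
= 963*962/2 = 463203


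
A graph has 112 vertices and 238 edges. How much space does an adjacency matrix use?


Adjacency matrix: V x V grid of entries
Space = V^2 = 112^2 = 112 * 112 = 12544


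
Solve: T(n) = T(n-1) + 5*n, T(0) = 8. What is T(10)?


Expanding the recurrence:
T(10) = T(9) + 5*10
       = T(8) + 5*9 + 5*10
       ...
       = T(0) + 5*(1 + 2 + ... + 10)
       = 8 + 5 * 10*11/2
       = 8 + 5 * 55
       = 8 + 275 = 283


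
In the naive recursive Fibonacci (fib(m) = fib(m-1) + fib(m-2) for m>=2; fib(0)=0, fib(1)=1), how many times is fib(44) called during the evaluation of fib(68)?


Let N(m) = number of times fib(m) is called while evaluating fib(68).
N(68) = 1 (the initial call).
N(67) = 1 (only fib(68) calls it).
For 1 <= m <= 66: fib(m) is called by fib(m+1) and fib(m+2), so
  N(m) = N(m+1) + N(m+2).
fib(0) is called only by fib(2), so N(0) = N(2).
Walk down from m=68:
  N(68)=1, N(67)=1, N(66)=2, N(65)=3, N(64)=5, N(63)=8, N(62)=13, N(61)=21, N(60)=34, N(59)=55, N(58)=89, N(57)=144, N(56)=233, N(55)=377, N(54)=610, N(53)=987, N(52)=1597, N(51)=2584, N(50)=4181, N(49)=6765, N(48)=10946, N(47)=17711, N(46)=28657, N(45)=46368, N(44)=75025
N(44) = 75025


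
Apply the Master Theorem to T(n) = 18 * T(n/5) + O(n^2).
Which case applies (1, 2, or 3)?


The Master Theorem: T(n) = a*T(n/b) + O(n^c)
  a = 18, b = 5, c = 2
log_b(a) = log_5(18) ~ 1.796
Compare b^c with a: 5^2 = 25 > 18, so c > log_b(a).
Since c > log_b(a), Case 3 applies.
T(n) = O(n^2)
Master Theorem case = 3


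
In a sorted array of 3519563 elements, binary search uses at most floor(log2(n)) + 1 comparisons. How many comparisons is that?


Halving sequence: 3519563 -> 1759781 -> 879890 -> 439945 -> 219972 -> 109986 -> 54993 -> 27496 -> 13748 -> 6874 -> 3437 -> 1718 -> 859 -> 429 -> 214 -> 107 -> 53 -> 26 -> 13 -> 6 -> 3 -> 1
Number of halvings = 21
Max comparisons = 21 + 1 = 22


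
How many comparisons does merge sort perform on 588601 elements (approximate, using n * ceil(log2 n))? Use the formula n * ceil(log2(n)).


Recursion depth: ceil(log2(588601)) = 20
Each recursion level merges n = 588601 elements
Total = 588601 * 20 = 11772020


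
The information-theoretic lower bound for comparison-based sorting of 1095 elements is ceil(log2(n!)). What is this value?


A binary decision tree of height h has at most 2^h leaves and needs at least n! of them, so h >= ceil(log2(n!)).
1095! is far too large to multiply out, so use Stirling's series:
  ln(n!) ~ n ln n - n + (1/2) ln(2 pi n) + 1/(12n)  (error below 1/(360 n^3), negligible here)
  ln(1095) = 6.9985096
  n ln n = 1095 * 6.9985096 = 7663.3680
  (1/2) ln(2 pi * 1095) = (1/2) ln(6880.0879) = 4.4182
  1/(12*1095) = 0.0001
  ln(1095!) ~ 7663.3680 - 1095 + 4.4182 + 0.0001 = 6572.7863
Convert to base 2: log2(1095!) = 6572.7863 / ln 2 = 6572.7863 / 0.69314718 = 9482.5262
ceil(9482.5262) = 9483


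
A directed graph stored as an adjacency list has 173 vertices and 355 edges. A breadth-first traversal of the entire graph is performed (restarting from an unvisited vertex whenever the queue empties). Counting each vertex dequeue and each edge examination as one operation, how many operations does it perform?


A full BFS traversal dequeues each vertex once and examines each edge once.
Vertex visits: 173
Edge visits: 355
V + E = 173 + 355 = 528


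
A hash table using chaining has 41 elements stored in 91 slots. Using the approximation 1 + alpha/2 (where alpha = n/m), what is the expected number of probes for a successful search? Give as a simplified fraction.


Load factor alpha = n/m = 41/91
Expected probes = 1 + alpha/2 = 1 + 41/(2*91)
= 1 + 41/182
= 182/182 + 41/182
= 223/182


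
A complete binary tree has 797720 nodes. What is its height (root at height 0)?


In a complete binary tree, level k holds nodes 2^k .. 2^(k+1)-1 (1-indexed).
Height = floor(log2(n)) = floor(log2(797720)) = 19
Check: 2^19 = 524288 <= 797720 < 1048576 = 2^20


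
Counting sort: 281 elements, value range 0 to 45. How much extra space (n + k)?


n = 281 (output array)
k = 46 (count array for 46 distinct values)
Extra space = 281 + 46 = 327


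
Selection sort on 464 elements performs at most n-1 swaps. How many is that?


Each of the 463 passes places one element in its final position.
Pass 1: swap minimum into position 0
Pass 2: swap minimum of remaining into position 1
...
Pass 463: last two elements, one swap
Maximum swaps = 464 - 1 = 463


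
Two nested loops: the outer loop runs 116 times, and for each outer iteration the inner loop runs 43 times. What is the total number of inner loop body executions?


Outer loop: 116 iterations
Inner loop: 43 iterations per outer iteration
Total = 116 * 43 = 4988


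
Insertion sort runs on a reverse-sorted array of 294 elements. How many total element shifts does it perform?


Sum of shifts = 1 + 2 + 3 + ... + 293
= 294 * 293 / 2
= 86142 / 2
= 43071


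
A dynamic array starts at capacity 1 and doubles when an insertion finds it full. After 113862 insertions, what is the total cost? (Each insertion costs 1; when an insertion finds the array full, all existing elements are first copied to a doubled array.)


Insertion cost: 113862 (one per element)
Resizes occur just before inserting elements 2, 3, 5, 9, ...
Elements copied at each resize: 1 + 2 + 4 + 8 + 16 + 32 + 64 + 128 + 256 + 512 + 1024 + 2048 + 4096 + 8192 + 16384 + 32768 + 65536
Sum of copies = 131071 (geometric series: 2^k - 1)
Total = 113862 + 131071 = 244933


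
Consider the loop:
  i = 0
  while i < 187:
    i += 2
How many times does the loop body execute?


Starting at i = 0, each iteration adds 2.
Iterations until i >= 187:
  Iteration 1: i = 0 -> i = 2
  Iteration 2: i = 2 -> i = 4
  Iteration 3: i = 4 -> i = 6
  Iteration 4: i = 6 -> i = 8
  Iteration 5: i = 8 -> i = 10
  Iteration 6: i = 10 -> i = 12
  Iteration 7: i = 12 -> i = 14
  Iteration 8: i = 14 -> i = 16
  ... continuing ...
Total iterations = ceil(187/2) = 94


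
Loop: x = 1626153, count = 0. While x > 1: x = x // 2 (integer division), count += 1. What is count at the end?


The variable x halves each step:
x = 1626153 -> 813076 -> 406538 -> 203269 -> 101634 -> 50817 -> 25408 -> 12704 -> 6352 -> 3176 -> 1588 -> 794 -> 397 -> 198 -> 99 -> 49 -> 24 -> 12 -> 6 -> 3 -> 1
Number of halvings = floor(log2(1626153)) = 20


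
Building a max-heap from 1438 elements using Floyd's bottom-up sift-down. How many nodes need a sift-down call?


In a heap of 1438 elements (0-indexed array):
  Last element index: 1437
  Parent of last element: floor((1437 - 1) / 2) = 718
  Internal nodes: indices 0 to 718
  Count = floor(1438/2) = 719


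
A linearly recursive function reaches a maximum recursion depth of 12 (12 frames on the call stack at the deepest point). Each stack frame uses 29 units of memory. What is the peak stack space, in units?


Maximum recursion depth = 12 frames
Memory per frame = 29 units
Total stack space = depth * frame_size
= 12 * 29 = 348


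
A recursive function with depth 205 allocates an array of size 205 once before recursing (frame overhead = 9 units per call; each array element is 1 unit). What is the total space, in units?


Array allocation: 205 units (allocated once)
Stack frames: 205 deep * 9 per frame = 1845 units
Total = 205 + 1845 = 2050


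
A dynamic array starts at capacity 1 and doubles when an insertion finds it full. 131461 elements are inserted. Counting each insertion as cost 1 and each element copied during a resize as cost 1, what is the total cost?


n = 131461
Insertion costs: 131461
Resizes copy 1, 2, 4, ... up to the largest power of 2 that is <= n-1 = 131460, i.e. 131072.
Copy costs = 1 + 2 + 4 + 8 + 16 + 32 + 64 + 128 + 256 + 512 + 1024 + 2048 + 4096 + 8192 + 16384 + 32768 + 65536 + 131072 = 262143
Total = 131461 + 262143 = 393604


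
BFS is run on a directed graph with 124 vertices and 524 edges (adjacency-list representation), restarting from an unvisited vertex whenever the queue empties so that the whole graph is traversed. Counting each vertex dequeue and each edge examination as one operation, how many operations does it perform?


A full BFS traversal dequeues each vertex exactly once and examines each directed edge exactly once.
V = 124 (vertex processing cost)
E = 524 (edge examination cost)
Total operations proportional to V + E = 124 + 524 = 648


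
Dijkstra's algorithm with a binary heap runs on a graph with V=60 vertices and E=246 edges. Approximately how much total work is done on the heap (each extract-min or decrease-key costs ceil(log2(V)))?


Dijkstra with a binary heap: each vertex is extracted once, each edge may relax once.
Each heap operation costs O(log V).
V + E = 60 + 246 = 306
ceil(log2(60)) = 6 (since 2^5 = 32 < 60 <= 64 = 2^6)
Total heap work = (V+E) * ceil(log2(V)) = 306 * 6 = 1836


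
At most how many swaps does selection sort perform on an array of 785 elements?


Each of the 784 passes places one element in its final position.
Pass 1: swap minimum into position 0
Pass 2: swap minimum of remaining into position 1
...
Pass 784: last two elements, one swap
Maximum swaps = 785 - 1 = 784


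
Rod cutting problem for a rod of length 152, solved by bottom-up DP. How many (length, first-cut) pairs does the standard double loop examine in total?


For each subproblem length i = 1..152, the inner loop considers i possible first cuts.
Total = 1 + 2 + ... + 152
= 152*(152+1)/2
= 152*153/2 = 11628


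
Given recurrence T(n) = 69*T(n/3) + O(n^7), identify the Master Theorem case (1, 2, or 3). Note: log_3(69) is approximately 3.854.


Master Theorem parameters: a=69, b=3, c=7
log_b(a) = 3.854
Compare b^c with a: 3^7 = 2187 > 69, so c > log_b(a).
Comparing c=7 vs log_b(a)=3.854:
7 > 3.854 => Case 3
Result: T(n) = O(n^7)
Master Theorem case = 3


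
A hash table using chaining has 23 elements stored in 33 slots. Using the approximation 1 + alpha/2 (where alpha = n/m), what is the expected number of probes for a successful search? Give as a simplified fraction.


Load factor alpha = n/m = 23/33
Expected probes = 1 + alpha/2 = 1 + 23/(2*33)
= 1 + 23/66
= 66/66 + 23/66
= 89/66


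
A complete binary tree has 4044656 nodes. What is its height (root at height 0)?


In a complete binary tree, level k holds nodes 2^k .. 2^(k+1)-1 (1-indexed).
Height = floor(log2(n)) = floor(log2(4044656)) = 21
Check: 2^21 = 2097152 <= 4044656 < 4194304 = 2^22


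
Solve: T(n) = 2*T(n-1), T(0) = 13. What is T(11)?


Unrolling:
T(11) = 2*T(10) = 2^2*T(9) = ... = 2^11*T(0)
= 2^11 * 13
= 2048 * 13 = 26624


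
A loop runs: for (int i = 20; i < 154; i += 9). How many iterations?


Loop starts at i = 20, increments by 9, stops when i >= 154.
Number of iterations = ceil((154 - 20) / 9)
= ceil(134 / 9)
= 15


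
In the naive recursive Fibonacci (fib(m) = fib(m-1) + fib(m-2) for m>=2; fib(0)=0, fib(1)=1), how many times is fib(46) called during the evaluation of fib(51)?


Let N(m) = number of times fib(m) is called while evaluating fib(51).
N(51) = 1 (the initial call).
N(50) = 1 (only fib(51) calls it).
For 1 <= m <= 49: fib(m) is called by fib(m+1) and fib(m+2), so
  N(m) = N(m+1) + N(m+2).
fib(0) is called only by fib(2), so N(0) = N(2).
Walk down from m=51:
  N(51)=1, N(50)=1, N(49)=2, N(48)=3, N(47)=5, N(46)=8
N(46) = 8


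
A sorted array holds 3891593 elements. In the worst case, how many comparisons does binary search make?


Halving sequence: 3891593 -> 1945796 -> 972898 -> 486449 -> 243224 -> 121612 -> 60806 -> 30403 -> 15201 -> 7600 -> 3800 -> 1900 -> 950 -> 475 -> 237 -> 118 -> 59 -> 29 -> 14 -> 7 -> 3 -> 1
Number of halvings = 21
Max comparisons = 21 + 1 = 22


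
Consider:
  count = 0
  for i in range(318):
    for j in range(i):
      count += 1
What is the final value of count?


For each i, the inner loop runs i times:
  i=0: inner runs 0 times
  i=1: inner runs 1 time
  i=2: inner runs 2 times
  i=3: inner runs 3 times
  i=4: inner runs 4 times
  i=5: inner runs 5 times
  i=6: inner runs 6 times
  i=7: inner runs 7 times
  ...
Total = 0 + 1 + 2 + ... + 317 = 318*(318-1)/2 = 50403


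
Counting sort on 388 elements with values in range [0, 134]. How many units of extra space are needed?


Output array size: 388 (to store sorted result)
Count array size: 135 (one slot per possible value, range 0 to 134)
Total extra space = 388 + 135 = 523


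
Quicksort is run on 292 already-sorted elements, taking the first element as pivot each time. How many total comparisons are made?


Sum of comparisons per partition:
291 + 290 + ... + 1 + 0
= 292 * (292 - 1) / 2
= 292 * 291 / 2
= 42486


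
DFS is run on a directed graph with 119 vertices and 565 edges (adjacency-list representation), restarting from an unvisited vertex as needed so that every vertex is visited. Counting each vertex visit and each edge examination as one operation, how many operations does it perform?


A full DFS traversal processes each vertex exactly once (push/pop on stack).
Each directed edge is examined once.
V = 119, E = 565
V + E = 684


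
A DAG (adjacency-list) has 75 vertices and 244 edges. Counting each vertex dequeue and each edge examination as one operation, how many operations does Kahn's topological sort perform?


V = 75 (vertex processing)
E = 244 (edge processing)
V + E = 75 + 244 = 319


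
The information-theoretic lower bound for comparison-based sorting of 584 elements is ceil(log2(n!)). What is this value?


A binary decision tree of height h has at most 2^h leaves and needs at least n! of them, so h >= ceil(log2(n!)).
584! is far too large to multiply out, so use Stirling's series:
  ln(n!) ~ n ln n - n + (1/2) ln(2 pi n) + 1/(12n)  (error below 1/(360 n^3), negligible here)
  ln(584) = 6.3699010
  n ln n = 584 * 6.3699010 = 3720.0222
  (1/2) ln(2 pi * 584) = (1/2) ln(3669.3802) = 4.1039
  1/(12*584) = 0.0001
  ln(584!) ~ 3720.0222 - 584 + 4.1039 + 0.0001 = 3140.1262
Convert to base 2: log2(584!) = 3140.1262 / ln 2 = 3140.1262 / 0.69314718 = 4530.2445
ceil(4530.2445) = 4531


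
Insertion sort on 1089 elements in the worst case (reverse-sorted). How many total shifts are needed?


In the worst case (reverse-sorted), each element shifts past all previous:
  Element 1: 1 shifts
  Element 2: 2 shifts
  Element 3: 3 shifts
  Element 4: 4 shifts
  Element 5: 5 shifts
  ...
  Element 1088: 1088 shifts
Total = 1 + 2 + ... + 1088
= 1089*(1089-1)/2 = 592416


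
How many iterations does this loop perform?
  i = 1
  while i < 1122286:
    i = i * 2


The loop variable doubles each iteration:
i = 1 -> 2 -> 4 -> 8 -> 16 -> 32 -> 64 -> 128 -> 256 -> 512 -> 1024 -> 2048 -> 4096 -> 8192 -> 16384 -> 32768 -> 65536 -> 131072 -> 262144 -> 524288 -> 1048576 -> 2097152 (stop, 2097152 >= 1122286)
Number of doublings = ceil(log2(1122286)) = 21


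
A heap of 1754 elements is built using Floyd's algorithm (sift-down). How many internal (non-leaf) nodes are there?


Leaf nodes occupy roughly half the array.
Sift-down is called for each internal node, starting from the last one.
Internal nodes = floor(n/2) = floor(1754/2) = 877


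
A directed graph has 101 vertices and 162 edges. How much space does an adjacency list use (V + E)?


Adjacency list: one list head per vertex + one entry per edge
Vertex heads: 101
Edge entries: 162
Total = 101 + 162 = 263


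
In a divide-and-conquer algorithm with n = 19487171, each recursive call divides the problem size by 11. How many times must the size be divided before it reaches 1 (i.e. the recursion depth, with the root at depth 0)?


Number of divisions = log_11(19487171)
Sizes: 19487171 -> 1771561 -> 161051 -> 14641 -> 1331 -> 121 -> 11 -> 1 (7 divisions)
Recursion depth = 7


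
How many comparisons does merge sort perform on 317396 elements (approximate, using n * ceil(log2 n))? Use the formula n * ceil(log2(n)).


Recursion depth: ceil(log2(317396)) = 19
Each recursion level merges n = 317396 elements
Total = 317396 * 19 = 6030524


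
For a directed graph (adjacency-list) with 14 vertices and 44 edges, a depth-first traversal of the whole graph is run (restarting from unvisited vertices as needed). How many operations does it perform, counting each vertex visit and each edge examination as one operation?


A full DFS traversal visits each vertex once and examines each edge once.
V = 14
E = 44
Sum = 14 + 44 = 58


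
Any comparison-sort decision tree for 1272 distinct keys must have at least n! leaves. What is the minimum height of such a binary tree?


A binary decision tree of height h has at most 2^h leaves and needs at least n! of them, so h >= ceil(log2(n!)).
1272! is far too large to multiply out, so use Stirling's series:
  ln(n!) ~ n ln n - n + (1/2) ln(2 pi n) + 1/(12n)  (error below 1/(360 n^3), negligible here)
  ln(1272) = 7.1483457
  n ln n = 1272 * 7.1483457 = 9092.6957
  (1/2) ln(2 pi * 1272) = (1/2) ln(7992.2117) = 4.4931
  1/(12*1272) = 0.0001
  ln(1272!) ~ 9092.6957 - 1272 + 4.4931 + 0.0001 = 7825.1889
Convert to base 2: log2(1272!) = 7825.1889 / ln 2 = 7825.1889 / 0.69314718 = 11289.3612
ceil(11289.3612) = 11290


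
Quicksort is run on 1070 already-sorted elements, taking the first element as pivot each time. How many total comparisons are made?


Sum of comparisons per partition:
1069 + 1068 + ... + 1 + 0
= 1070 * (1070 - 1) / 2
= 1070 * 1069 / 2
= 571915


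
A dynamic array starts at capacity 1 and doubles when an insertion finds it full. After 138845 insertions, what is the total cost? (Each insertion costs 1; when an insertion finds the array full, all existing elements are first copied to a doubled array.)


Insertion cost: 138845 (one per element)
Resizes occur just before inserting elements 2, 3, 5, 9, ...
Elements copied at each resize: 1 + 2 + 4 + 8 + 16 + 32 + 64 + 128 + 256 + 512 + 1024 + 2048 + 4096 + 8192 + 16384 + 32768 + 65536 + 131072
Sum of copies = 262143 (geometric series: 2^k - 1)
Total = 138845 + 262143 = 400988


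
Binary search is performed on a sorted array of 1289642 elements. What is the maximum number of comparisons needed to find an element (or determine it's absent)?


Binary search halves the search space each comparison:
  Step 1: search space = 1289642 -> 644821
  Step 2: search space = 644821 -> 322410
  Step 3: search space = 322410 -> 161205
  Step 4: search space = 161205 -> 80602
  Step 5: search space = 80602 -> 40301
  Step 6: search space = 40301 -> 20150
  Step 7: search space = 20150 -> 10075
  Step 8: search space = 10075 -> 5037
  Step 9: search space = 5037 -> 2518
  Step 10: search space = 2518 -> 1259
  Step 11: search space = 1259 -> 629
  Step 12: search space = 629 -> 314
  Step 13: search space = 314 -> 157
  Step 14: search space = 157 -> 78
  Step 15: search space = 78 -> 39
  Step 16: search space = 39 -> 19
  Step 17: search space = 19 -> 9
  Step 18: search space = 9 -> 4
  Step 19: search space = 4 -> 2
  Step 20: search space = 2 -> 1
  Step 21: search space = 1 (final check)
Maximum comparisons = floor(log2(1289642)) + 1 = 20 + 1 = 21


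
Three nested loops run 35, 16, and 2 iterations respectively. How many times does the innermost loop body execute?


Loop 1 (outermost): 35 iterations
Loop 2 (middle): 16 iterations per outer
Loop 3 (innermost): 2 iterations per middle
Total = 35 * 16 * 2 = 1120


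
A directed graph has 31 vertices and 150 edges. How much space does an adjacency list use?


Adjacency list: one list head per vertex + one entry per edge
Vertex heads: 31
Edge entries: 150
Total = 31 + 150 = 181


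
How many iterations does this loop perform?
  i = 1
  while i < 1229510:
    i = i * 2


The loop variable doubles each iteration:
i = 1 -> 2 -> 4 -> 8 -> 16 -> 32 -> 64 -> 128 -> 256 -> 512 -> 1024 -> 2048 -> 4096 -> 8192 -> 16384 -> 32768 -> 65536 -> 131072 -> 262144 -> 524288 -> 1048576 -> 2097152 (stop, 2097152 >= 1229510)
Number of doublings = ceil(log2(1229510)) = 21


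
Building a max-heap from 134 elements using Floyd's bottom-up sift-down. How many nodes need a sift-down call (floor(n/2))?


In a heap of 134 elements (0-indexed array):
  Last element index: 133
  Parent of last element: floor((133 - 1) / 2) = 66
  Internal nodes: indices 0 to 66
  Count = floor(134/2) = 67


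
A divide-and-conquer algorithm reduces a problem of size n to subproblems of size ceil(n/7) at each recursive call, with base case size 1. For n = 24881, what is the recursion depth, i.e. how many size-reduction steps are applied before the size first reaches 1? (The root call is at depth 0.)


Each step divides the size by 7 (rounding up); after k steps the size is ceil(n/7^k), which equals 1 exactly when 7^k >= n.
So the depth is the smallest k with 7^k >= 24881, i.e. ceil(log_7(24881)).
7^5 = 16807 < 24881 <= 117649 = 7^6
Recursion depth = 6


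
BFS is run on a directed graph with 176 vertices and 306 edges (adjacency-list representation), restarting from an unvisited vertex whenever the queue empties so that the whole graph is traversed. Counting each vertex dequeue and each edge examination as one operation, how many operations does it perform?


A full BFS traversal dequeues each vertex exactly once and examines each directed edge exactly once.
V = 176 (vertex processing cost)
E = 306 (edge examination cost)
Total operations proportional to V + E = 176 + 306 = 482


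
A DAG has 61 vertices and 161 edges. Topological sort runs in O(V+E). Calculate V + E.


V = 61 (vertex processing)
E = 161 (edge processing)
V + E = 61 + 161 = 222


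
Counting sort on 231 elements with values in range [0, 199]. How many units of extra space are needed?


Output array size: 231 (to store sorted result)
Count array size: 200 (one slot per possible value, range 0 to 199)
Total extra space = 231 + 200 = 431


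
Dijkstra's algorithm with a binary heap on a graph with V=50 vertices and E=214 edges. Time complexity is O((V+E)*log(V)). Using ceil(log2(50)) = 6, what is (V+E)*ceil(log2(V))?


Dijkstra with a binary heap: each vertex is extracted once, each edge may relax once.
Each heap operation costs O(log V).
V + E = 50 + 214 = 264
ceil(log2(50)) = 6 (since 2^5 = 32 < 50 <= 64 = 2^6)
Total heap work = (V+E) * ceil(log2(V)) = 264 * 6 = 1584


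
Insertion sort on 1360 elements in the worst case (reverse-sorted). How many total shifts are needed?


In the worst case (reverse-sorted), each element shifts past all previous:
  Element 1: 1 shifts
  Element 2: 2 shifts
  Element 3: 3 shifts
  Element 4: 4 shifts
  Element 5: 5 shifts
  ...
  Element 1359: 1359 shifts
Total = 1 + 2 + ... + 1359
= 1360*(1360-1)/2 = 924120


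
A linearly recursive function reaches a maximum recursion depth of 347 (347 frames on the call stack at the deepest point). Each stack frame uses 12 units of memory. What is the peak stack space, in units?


Maximum recursion depth = 347 frames
Memory per frame = 12 units
Total stack space = depth * frame_size
= 347 * 12 = 4164


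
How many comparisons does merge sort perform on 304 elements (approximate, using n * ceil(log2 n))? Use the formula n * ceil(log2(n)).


Recursion depth: ceil(log2(304)) = 9
Each recursion level merges n = 304 elements
Total = 304 * 9 = 2736


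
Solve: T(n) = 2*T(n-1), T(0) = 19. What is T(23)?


Unrolling:
T(23) = 2*T(22) = 2^2*T(21) = ... = 2^23*T(0)
= 2^23 * 19
= 8388608 * 19 = 159383552


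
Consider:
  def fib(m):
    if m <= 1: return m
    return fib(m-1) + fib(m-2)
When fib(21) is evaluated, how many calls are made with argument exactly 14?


Let N(m) = number of times fib(m) is called while evaluating fib(21).
N(21) = 1 (the initial call).
N(20) = 1 (only fib(21) calls it).
For 1 <= m <= 19: fib(m) is called by fib(m+1) and fib(m+2), so
  N(m) = N(m+1) + N(m+2).
fib(0) is called only by fib(2), so N(0) = N(2).
Walk down from m=21:
  N(21)=1, N(20)=1, N(19)=2, N(18)=3, N(17)=5, N(16)=8, N(15)=13, N(14)=21
N(14) = 21


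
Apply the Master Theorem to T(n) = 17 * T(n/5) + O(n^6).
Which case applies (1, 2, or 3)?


The Master Theorem: T(n) = a*T(n/b) + O(n^c)
  a = 17, b = 5, c = 6
log_b(a) = log_5(17) ~ 1.76
Compare b^c with a: 5^6 = 15625 > 17, so c > log_b(a).
Since c > log_b(a), Case 3 applies.
T(n) = O(n^6)
Master Theorem case = 3


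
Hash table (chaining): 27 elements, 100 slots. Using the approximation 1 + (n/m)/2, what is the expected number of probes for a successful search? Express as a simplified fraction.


Computing expected probes:
alpha = 27/100
= 1 + alpha/2
= 1 + 27/(2*100)
= (2*100 + 27) / (2*100)
= 227/200


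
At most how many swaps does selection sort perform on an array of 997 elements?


Each of the 996 passes places one element in its final position.
Pass 1: swap minimum into position 0
Pass 2: swap minimum of remaining into position 1
...
Pass 996: last two elements, one swap
Maximum swaps = 997 - 1 = 996


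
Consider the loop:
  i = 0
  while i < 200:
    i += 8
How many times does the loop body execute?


Starting at i = 0, each iteration adds 8.
Iterations until i >= 200:
  Iteration 1: i = 0 -> i = 8
  Iteration 2: i = 8 -> i = 16
  Iteration 3: i = 16 -> i = 24
  Iteration 4: i = 24 -> i = 32
  Iteration 5: i = 32 -> i = 40
  Iteration 6: i = 40 -> i = 48
  Iteration 7: i = 48 -> i = 56
  Iteration 8: i = 56 -> i = 64
  ... continuing ...
Total iterations = ceil(200/8) = 25


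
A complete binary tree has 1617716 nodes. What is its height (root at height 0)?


In a complete binary tree, level k holds nodes 2^k .. 2^(k+1)-1 (1-indexed).
Height = floor(log2(n)) = floor(log2(1617716)) = 20
Check: 2^20 = 1048576 <= 1617716 < 2097152 = 2^21


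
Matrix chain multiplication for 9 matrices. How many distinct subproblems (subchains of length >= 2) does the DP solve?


Subproblems are indexed by (i, j) where i < j.
Number of such pairs = n*(n-1)/2
= 9 * 8 / 2
= 36


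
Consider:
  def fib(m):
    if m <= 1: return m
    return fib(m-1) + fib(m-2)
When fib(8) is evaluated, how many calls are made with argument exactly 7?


Let N(m) = number of times fib(m) is called while evaluating fib(8).
N(8) = 1 (the initial call).
N(7) = 1 (only fib(8) calls it).
For 1 <= m <= 6: fib(m) is called by fib(m+1) and fib(m+2), so
  N(m) = N(m+1) + N(m+2).
fib(0) is called only by fib(2), so N(0) = N(2).
Walk down from m=8:
  N(8)=1, N(7)=1
N(7) = 1


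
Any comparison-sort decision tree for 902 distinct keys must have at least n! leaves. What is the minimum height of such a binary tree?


A binary decision tree of height h has at most 2^h leaves and needs at least n! of them, so h >= ceil(log2(n!)).
902! is far too large to multiply out, so use Stirling's series:
  ln(n!) ~ n ln n - n + (1/2) ln(2 pi n) + 1/(12n)  (error below 1/(360 n^3), negligible here)
  ln(902) = 6.8046145
  n ln n = 902 * 6.8046145 = 6137.7623
  (1/2) ln(2 pi * 902) = (1/2) ln(5667.4331) = 4.3212
  1/(12*902) = 0.0001
  ln(902!) ~ 6137.7623 - 902 + 4.3212 + 0.0001 = 5240.0836
Convert to base 2: log2(902!) = 5240.0836 / ln 2 = 5240.0836 / 0.69314718 = 7559.8426
ceil(7559.8426) = 7560


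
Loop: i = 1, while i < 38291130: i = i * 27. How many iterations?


i multiplies by 27 each step:
i = 1 -> 27 -> 729 -> 19683 -> 531441 -> 14348907 -> 387420489 (stop)
Iterations = ceil(log_27(38291130)) = 6


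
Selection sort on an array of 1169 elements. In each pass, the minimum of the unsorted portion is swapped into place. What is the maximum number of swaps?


Selection sort performs one swap per pass:
  Pass 1: find min in positions 0 to 1168, swap with position 0
  Pass 2: find min in positions 1 to 1168, swap with position 1
  Pass 3: find min in positions 2 to 1168, swap with position 2
  Pass 4: find min in positions 3 to 1168, swap with position 3
  Pass 5: find min in positions 4 to 1168, swap with position 4
  ... (1163 more passes)
Total passes (and swaps) = n - 1 = 1169 - 1 = 1168


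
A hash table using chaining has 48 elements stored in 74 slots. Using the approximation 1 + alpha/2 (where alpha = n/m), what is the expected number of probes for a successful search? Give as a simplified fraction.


Load factor alpha = n/m = 48/74
Expected probes = 1 + alpha/2 = 1 + 48/(2*74)
= 1 + 48/148
= 148/148 + 48/148
= 196/148
Simplify: 49/37


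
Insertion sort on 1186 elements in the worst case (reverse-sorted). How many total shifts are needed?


In the worst case (reverse-sorted), each element shifts past all previous:
  Element 1: 1 shifts
  Element 2: 2 shifts
  Element 3: 3 shifts
  Element 4: 4 shifts
  Element 5: 5 shifts
  ...
  Element 1185: 1185 shifts
Total = 1 + 2 + ... + 1185
= 1186*(1186-1)/2 = 702705


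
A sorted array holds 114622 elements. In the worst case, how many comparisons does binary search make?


Halving sequence: 114622 -> 57311 -> 28655 -> 14327 -> 7163 -> 3581 -> 1790 -> 895 -> 447 -> 223 -> 111 -> 55 -> 27 -> 13 -> 6 -> 3 -> 1
Number of halvings = 16
Max comparisons = 16 + 1 = 17


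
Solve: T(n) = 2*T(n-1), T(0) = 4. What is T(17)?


Unrolling:
T(17) = 2*T(16) = 2^2*T(15) = ... = 2^17*T(0)
= 2^17 * 4
= 131072 * 4 = 524288


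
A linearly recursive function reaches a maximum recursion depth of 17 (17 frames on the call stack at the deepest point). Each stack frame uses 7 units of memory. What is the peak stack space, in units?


Maximum recursion depth = 17 frames
Memory per frame = 7 units
Total stack space = depth * frame_size
= 17 * 7 = 119


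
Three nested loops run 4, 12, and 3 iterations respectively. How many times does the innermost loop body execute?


Loop 1 (outermost): 4 iterations
Loop 2 (middle): 12 iterations per outer
Loop 3 (innermost): 3 iterations per middle
Total = 4 * 12 * 3 = 144


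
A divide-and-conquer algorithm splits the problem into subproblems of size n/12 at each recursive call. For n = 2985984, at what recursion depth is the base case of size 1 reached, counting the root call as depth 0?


At each depth, the problem size is divided by 12:
  Depth 0: problem size = 2985984
  Depth 1: problem size = 248832
  Depth 2: problem size = 20736
  Depth 3: problem size = 1728
  Depth 4: problem size = 144
  Depth 5: problem size = 12
  Depth 6: problem size = 1 (base case)
The base case is reached at depth log_12(2985984) = 6 (the tree has 7 levels counting depth 0, but the depth asked for is 6).
Recursion depth = 6


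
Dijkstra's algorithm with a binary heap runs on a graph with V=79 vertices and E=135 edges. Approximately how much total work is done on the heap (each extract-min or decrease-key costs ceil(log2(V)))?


Dijkstra with a binary heap: each vertex is extracted once, each edge may relax once.
Each heap operation costs O(log V).
V + E = 79 + 135 = 214
ceil(log2(79)) = 7 (since 2^6 = 64 < 79 <= 128 = 2^7)
Total heap work = (V+E) * ceil(log2(V)) = 214 * 7 = 1498


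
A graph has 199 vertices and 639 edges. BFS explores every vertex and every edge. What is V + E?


A full BFS traversal dequeues each vertex once and examines each edge once.
Vertex visits: 199
Edge visits: 639
V + E = 199 + 639 = 838


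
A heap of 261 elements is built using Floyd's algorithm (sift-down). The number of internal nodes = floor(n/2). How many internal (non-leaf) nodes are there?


Leaf nodes occupy roughly half the array.
Sift-down is called for each internal node, starting from the last one.
Internal nodes = floor(n/2) = floor(261/2) = 130


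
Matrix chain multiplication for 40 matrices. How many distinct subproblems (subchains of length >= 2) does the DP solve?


Subproblems are indexed by (i, j) where i < j.
Number of such pairs = n*(n-1)/2
= 40 * 39 / 2
= 780


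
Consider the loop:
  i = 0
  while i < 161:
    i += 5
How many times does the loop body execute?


Starting at i = 0, each iteration adds 5.
Iterations until i >= 161:
  Iteration 1: i = 0 -> i = 5
  Iteration 2: i = 5 -> i = 10
  Iteration 3: i = 10 -> i = 15
  Iteration 4: i = 15 -> i = 20
  Iteration 5: i = 20 -> i = 25
  Iteration 6: i = 25 -> i = 30
  Iteration 7: i = 30 -> i = 35
  Iteration 8: i = 35 -> i = 40
  ... continuing ...
Total iterations = ceil(161/5) = 33


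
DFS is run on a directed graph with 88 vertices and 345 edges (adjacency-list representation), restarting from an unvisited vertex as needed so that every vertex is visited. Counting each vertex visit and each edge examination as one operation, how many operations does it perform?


A full DFS traversal processes each vertex exactly once (push/pop on stack).
Each directed edge is examined once.
V = 88, E = 345
V + E = 433


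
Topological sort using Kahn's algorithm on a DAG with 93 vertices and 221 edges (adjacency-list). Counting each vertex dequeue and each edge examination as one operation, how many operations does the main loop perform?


Kahn's algorithm:
  1. Compute in-degrees: O(V + E)
  2. Process queue: each vertex dequeued once (O(V))
     each edge examined once (O(E))
Total = V + E = 93 + 221 = 314


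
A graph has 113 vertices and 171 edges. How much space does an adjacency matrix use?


Adjacency matrix: V x V grid of entries
Space = V^2 = 113^2 = 113 * 113 = 12769
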